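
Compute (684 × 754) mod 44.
12

(684 × 754) = 515736
515736 mod 44 = 12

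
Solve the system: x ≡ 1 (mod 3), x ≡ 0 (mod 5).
M = 3 × 5 = 15. M₁ = 5, y₁ ≡ 2 (mod 3). M₂ = 3, y₂ ≡ 2 (mod 5). x = 1×5×2 + 0×3×2 ≡ 10 (mod 15)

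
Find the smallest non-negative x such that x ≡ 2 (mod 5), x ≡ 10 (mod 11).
32

Using the Chinese Remainder Theorem:
M = product of moduli = 55
For equation 1: M_1 = 11, 11 ≡ 1 (mod 5), inverse of 11 mod 5 is 1 (check: 1 × 1 = 1 ≡ 1 (mod 5))
For equation 2: M_2 = 5, 5 ≡ 5 (mod 11), inverse of 5 mod 11 is 9 (check: 5 × 9 = 45 ≡ 1 (mod 11))
Combine: x ≡ Σ r_i×M_i×(M_i⁻¹ mod m_i) = 2×11×1 + 10×5×9 = 22 + 450 = 472
472 mod 55 = 32
x ≡ 32 (mod 55)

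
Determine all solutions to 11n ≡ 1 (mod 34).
31

Since gcd(11, 34) = 1 divides 1, a solution exists.
Multiply both sides by the inverse of 11 mod 34:
  11^(-1) mod 34 = 31
  x ≡ 31 × 1 ≡ 31 ≡ 31 (mod 34)
Verification: 11 × 31 = 341 = 10 × 34 + 1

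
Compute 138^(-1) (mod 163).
138^(-1) ≡ 13 (mod 163). Verification: 138 × 13 = 1794 ≡ 1 (mod 163)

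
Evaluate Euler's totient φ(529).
506

Prime factorization: 529 = 23^2
Using the formula φ(n) = n × Π(1 - 1/p) for each prime factor p:
φ(529) = 529 × (1 - 1/23)
φ(529) = 506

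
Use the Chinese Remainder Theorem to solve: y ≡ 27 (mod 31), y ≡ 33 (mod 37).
1143

Using the Chinese Remainder Theorem:
M = product of moduli = 1147
For equation 1: M_1 = 37, 37 ≡ 6 (mod 31), inverse of 37 mod 31 is 26 (check: 6 × 26 = 156 ≡ 1 (mod 31))
For equation 2: M_2 = 31, 31 ≡ 31 (mod 37), inverse of 31 mod 37 is 6 (check: 31 × 6 = 186 ≡ 1 (mod 37))
Combine: y ≡ Σ r_i×M_i×(M_i⁻¹ mod m_i) = 27×37×26 + 33×31×6 = 25974 + 6138 = 32112
32112 mod 1147 = 1143
y ≡ 1143 (mod 1147)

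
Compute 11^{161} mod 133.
121

Using successive squaring:
Binary expansion of 161: 10100001
Powers of 11 mod 133 (each is the square of the previous):
  11^1 ≡ 11 (mod 133)
  11^2 ≡ 11² = 121 ≡ 121 (mod 133)
  11^4 ≡ 121² = 14641 ≡ 11 (mod 133)
  11^8 ≡ 11² = 121 ≡ 121 (mod 133)
  11^16 ≡ 121² = 14641 ≡ 11 (mod 133)
  11^32 ≡ 11² = 121 ≡ 121 (mod 133)
  11^64 ≡ 121² = 14641 ≡ 11 (mod 133)
  11^128 ≡ 11² = 121 ≡ 121 (mod 133)
161 = 128 + 32 + 1, so 11^161 = 11^128 × 11^32 × 11^1 ≡ 121 × 121 × 11 (mod 133)
Multiplying step by step:
  121 × 121 = 14641 ≡ 11 (mod 133)
  11 × 11 = 121 ≡ 121 (mod 133)
Result: 11^161 ≡ 121 (mod 133)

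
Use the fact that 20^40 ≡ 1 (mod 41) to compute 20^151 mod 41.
By Fermat: 20^{40} ≡ 1 (mod 41). 151 = 3×40 + 31. So 20^{151} ≡ 20^{31} ≡ 21 (mod 41)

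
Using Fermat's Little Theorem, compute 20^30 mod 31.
By Fermat's Little Theorem, 20^{30} ≡ 1 (mod 31) since 31 is prime and gcd(20, 31) = 1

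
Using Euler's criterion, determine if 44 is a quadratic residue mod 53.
By Euler's criterion: 44^{26} ≡ 1 (mod 53). Since this equals 1, 44 is a QR.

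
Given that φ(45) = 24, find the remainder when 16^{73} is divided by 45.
By Euler: 16^{24} ≡ 1 (mod 45) since gcd(16, 45) = 1. 73 = 3×24 + 1. So 16^{73} ≡ 16^{1} ≡ 16 (mod 45)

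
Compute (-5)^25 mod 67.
Using repeated squaring. (-5) ≡ 62 (mod 67). 25 = 16 + 8 + 1 (binary 11001). Repeated squaring mod 67: 62^1 ≡ 62; 62^2 ≡ 62² = 3844 ≡ 25; 62^4 ≡ 25² = 625 ≡ 22; 62^8 ≡ 22² = 484 ≡ 15; 62^16 ≡ 15² = 225 ≡ 24. Multiply: (-5)^25 ≡ 62^16 × 62^8 × 62^1 ≡ 24 × 15 × 62 (mod 67): 24 × 15 = 360 ≡ 25; 25 × 62 = 1550 ≡ 9. So (-5)^25 ≡ 9 (mod 67).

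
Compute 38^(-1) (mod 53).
7

Using Extended Euclidean Algorithm:
gcd(38, 53) = 1
Bezout coefficients: 38 × 7 + 53 × -5 = 1
So 38 × 7 ≡ 1 (mod 53)
The inverse is 7 mod 53 = 7
Verification: 38 × 7 = 266 = 5 × 53 + 1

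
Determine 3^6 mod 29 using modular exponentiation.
6 = 4 + 2 (binary 110). Repeated squaring mod 29: 3^1 ≡ 3; 3^2 ≡ 3² = 9 ≡ 9; 3^4 ≡ 9² = 81 ≡ 23. Multiply: 3^6 = 3^4 × 3^2 ≡ 23 × 9 (mod 29): 23 × 9 = 207 ≡ 4. So 3^6 ≡ 4 (mod 29).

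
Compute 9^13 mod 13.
Using Fermat: 9^{12} ≡ 1 (mod 13). 13 ≡ 1 (mod 12). So 9^{13} ≡ 9^{1} ≡ 9 (mod 13)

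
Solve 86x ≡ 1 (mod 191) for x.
86^(-1) ≡ 20 (mod 191). Verification: 86 × 20 = 1720 ≡ 1 (mod 191)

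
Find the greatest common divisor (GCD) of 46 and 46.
46

Using the Euclidean algorithm:
46 = 1 × 46 + 0

GCD(46, 46) = 46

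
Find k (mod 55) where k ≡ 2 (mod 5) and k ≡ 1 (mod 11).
M = 5 × 11 = 55. M₁ = 11, y₁ ≡ 1 (mod 5). M₂ = 5, y₂ ≡ 9 (mod 11). k = 2×11×1 + 1×5×9 ≡ 12 (mod 55)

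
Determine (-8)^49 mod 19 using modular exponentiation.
Using Fermat: (-8)^{18} ≡ 1 (mod 19). 49 ≡ 13 (mod 18). So (-8)^{49} ≡ (-8)^{13} ≡ 11 (mod 19)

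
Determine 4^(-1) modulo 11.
4^(-1) ≡ 3 (mod 11). Verification: 4 × 3 = 12 ≡ 1 (mod 11)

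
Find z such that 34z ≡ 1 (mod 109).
34^(-1) ≡ 93 (mod 109). Verification: 34 × 93 = 3162 ≡ 1 (mod 109)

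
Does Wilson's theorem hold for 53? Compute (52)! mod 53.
(52)! mod 53 = 52. Since this equals -1 (mod 53), Wilson confirms 53 is prime.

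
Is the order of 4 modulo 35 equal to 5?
No, the actual order is 6, not 5.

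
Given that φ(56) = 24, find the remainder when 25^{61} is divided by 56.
By Euler: 25^{24} ≡ 1 (mod 56) since gcd(25, 56) = 1. 61 = 2×24 + 13. So 25^{61} ≡ 25^{13} ≡ 25 (mod 56)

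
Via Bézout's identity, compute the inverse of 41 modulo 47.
Extended GCD: 41(-8) + 47(7) = 1. So 41^(-1) ≡ 39 ≡ 39 (mod 47). Verify: 41 × 39 = 1599 ≡ 1 (mod 47)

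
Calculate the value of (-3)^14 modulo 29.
Using repeated squaring. (-3) ≡ 26 (mod 29). 14 = 8 + 4 + 2 (binary 1110). Repeated squaring mod 29: 26^1 ≡ 26; 26^2 ≡ 26² = 676 ≡ 9; 26^4 ≡ 9² = 81 ≡ 23; 26^8 ≡ 23² = 529 ≡ 7. Multiply: (-3)^14 ≡ 26^8 × 26^4 × 26^2 ≡ 7 × 23 × 9 (mod 29): 7 × 23 = 161 ≡ 16; 16 × 9 = 144 ≡ 28. So (-3)^14 ≡ 28 (mod 29).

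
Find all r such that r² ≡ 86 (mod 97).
The square roots of 86 mod 97 are 38 and 59. Verify: 38² = 1444 ≡ 86 (mod 97)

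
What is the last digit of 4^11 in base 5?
Using Fermat: 4^{4} ≡ 1 (mod 5). 11 ≡ 3 (mod 4). So 4^{11} ≡ 4^{3} ≡ 4 (mod 5)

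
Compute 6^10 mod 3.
6 ≡ 0 (mod 3). 10 = 8 + 2 (binary 1010). Repeated squaring mod 3: 0^1 ≡ 0; 0^2 ≡ 0² = 0 ≡ 0; 0^4 ≡ 0² = 0 ≡ 0; 0^8 ≡ 0² = 0 ≡ 0. Multiply: 6^10 ≡ 0^8 × 0^2 ≡ 0 × 0 (mod 3): 0 × 0 = 0 ≡ 0. So 6^10 ≡ 0 (mod 3).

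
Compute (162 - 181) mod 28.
9

(162 - 181) = -19
-19 mod 28 = 9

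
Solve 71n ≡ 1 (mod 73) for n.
36

Using Extended Euclidean Algorithm:
gcd(71, 73) = 1
Bezout coefficients: 71 × 36 + 73 × -35 = 1
So 71 × 36 ≡ 1 (mod 73)
The inverse is 36 mod 73 = 36
Verification: 71 × 36 = 2556 = 35 × 73 + 1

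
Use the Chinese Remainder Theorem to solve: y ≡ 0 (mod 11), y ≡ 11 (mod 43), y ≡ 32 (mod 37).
957

Using the Chinese Remainder Theorem:
M = product of moduli = 17501
For equation 1: M_1 = 1591, 1591 ≡ 7 (mod 11), inverse of 1591 mod 11 is 8 (check: 7 × 8 = 56 ≡ 1 (mod 11))
For equation 2: M_2 = 407, 407 ≡ 20 (mod 43), inverse of 407 mod 43 is 28 (check: 20 × 28 = 560 ≡ 1 (mod 43))
For equation 3: M_3 = 473, 473 ≡ 29 (mod 37), inverse of 473 mod 37 is 23 (check: 29 × 23 = 667 ≡ 1 (mod 37))
Combine: y ≡ Σ r_i×M_i×(M_i⁻¹ mod m_i) = 0×1591×8 + 11×407×28 + 32×473×23 = 0 + 125356 + 348128 = 473484
473484 mod 17501 = 957
y ≡ 957 (mod 17501)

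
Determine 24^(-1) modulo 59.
24^(-1) ≡ 32 (mod 59). Verification: 24 × 32 = 768 ≡ 1 (mod 59)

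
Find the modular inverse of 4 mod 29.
4^(-1) ≡ 22 (mod 29). Verification: 4 × 22 = 88 ≡ 1 (mod 29)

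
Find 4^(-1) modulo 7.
2

Using Extended Euclidean Algorithm:
gcd(4, 7) = 1
Bezout coefficients: 4 × 2 + 7 × -1 = 1
So 4 × 2 ≡ 1 (mod 7)
The inverse is 2 mod 7 = 2
Verification: 4 × 2 = 8 = 1 × 7 + 1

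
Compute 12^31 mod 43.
Using repeated squaring. 31 = 16 + 8 + 4 + 2 + 1 (binary 11111). Repeated squaring mod 43: 12^1 ≡ 12; 12^2 ≡ 12² = 144 ≡ 15; 12^4 ≡ 15² = 225 ≡ 10; 12^8 ≡ 10² = 100 ≡ 14; 12^16 ≡ 14² = 196 ≡ 24. Multiply: 12^31 = 12^16 × 12^8 × 12^4 × 12^2 × 12^1 ≡ 24 × 14 × 10 × 15 × 12 (mod 43): 24 × 14 = 336 ≡ 35; 35 × 10 = 350 ≡ 6; 6 × 15 = 90 ≡ 4; 4 × 12 = 48 ≡ 5. So 12^31 ≡ 5 (mod 43).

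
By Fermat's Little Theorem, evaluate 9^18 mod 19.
By Fermat's Little Theorem, 9^{18} ≡ 1 (mod 19) since 19 is prime and gcd(9, 19) = 1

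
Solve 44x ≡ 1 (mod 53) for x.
47

Using Extended Euclidean Algorithm:
gcd(44, 53) = 1
Bezout coefficients: 44 × -6 + 53 × 5 = 1
So 44 × -6 ≡ 1 (mod 53)
The inverse is -6 mod 53 = 47
Verification: 44 × 47 = 2068 = 39 × 53 + 1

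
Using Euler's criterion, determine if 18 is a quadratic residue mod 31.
By Euler's criterion: 18^{15} ≡ 1 (mod 31). Since this equals 1, 18 is a QR.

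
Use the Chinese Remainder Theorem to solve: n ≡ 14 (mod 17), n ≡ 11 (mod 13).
M = 17 × 13 = 221. M₁ = 13, y₁ ≡ 4 (mod 17). M₂ = 17, y₂ ≡ 10 (mod 13). n = 14×13×4 + 11×17×10 ≡ 167 (mod 221)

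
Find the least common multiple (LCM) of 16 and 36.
144

First find GCD(16, 36) using the Euclidean algorithm:
16 = 0 × 36 + 16
36 = 2 × 16 + 4
16 = 4 × 4 + 0
GCD(16, 36) = 4

LCM formula: LCM(a, b) = (a × b) / GCD(a, b)
LCM(16, 36) = (16 × 36) / 4
LCM(16, 36) = 576 / 4
LCM(16, 36) = 144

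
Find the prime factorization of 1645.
5 × 7 × 47

Divide by primes starting from smallest:
1645 ÷ 5 = 329
329 ÷ 7 = 47
47 ÷ 47 = 1

1645 = 5 × 7 × 47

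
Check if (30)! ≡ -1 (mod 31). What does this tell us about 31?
(30)! mod 31 = 30. Since this equals -1 (mod 31), Wilson confirms 31 is prime.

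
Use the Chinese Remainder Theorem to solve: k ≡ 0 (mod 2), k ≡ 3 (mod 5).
M = 2 × 5 = 10. M₁ = 5, y₁ ≡ 1 (mod 2). M₂ = 2, y₂ ≡ 3 (mod 5). k = 0×5×1 + 3×2×3 ≡ 8 (mod 10)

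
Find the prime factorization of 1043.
7 × 149

Divide by primes starting from smallest:
1043 ÷ 7 = 149
149 ÷ 149 = 1

1043 = 7 × 149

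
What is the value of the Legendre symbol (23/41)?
(23/41) = 23^{20} mod 41 = 1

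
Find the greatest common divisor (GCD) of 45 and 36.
9

Using the Euclidean algorithm:
45 = 1 × 36 + 9
36 = 4 × 9 + 0

GCD(45, 36) = 9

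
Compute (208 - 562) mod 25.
21

(208 - 562) = -354
-354 mod 25 = 21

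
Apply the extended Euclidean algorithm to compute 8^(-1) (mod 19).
Extended GCD: 8(-7) + 19(3) = 1. So 8^(-1) ≡ 12 ≡ 12 (mod 19). Verify: 8 × 12 = 96 ≡ 1 (mod 19)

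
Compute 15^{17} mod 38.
33

Using successive squaring:
Binary expansion of 17: 10001
Powers of 15 mod 38 (each is the square of the previous):
  15^1 ≡ 15 (mod 38)
  15^2 ≡ 15² = 225 ≡ 35 (mod 38)
  15^4 ≡ 35² = 1225 ≡ 9 (mod 38)
  15^8 ≡ 9² = 81 ≡ 5 (mod 38)
  15^16 ≡ 5² = 25 ≡ 25 (mod 38)
17 = 16 + 1, so 15^17 = 15^16 × 15^1 ≡ 25 × 15 (mod 38)
Multiplying step by step:
  25 × 15 = 375 ≡ 33 (mod 38)
Result: 15^17 ≡ 33 (mod 38)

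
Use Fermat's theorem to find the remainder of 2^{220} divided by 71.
30

By Fermat's Little Theorem, a^(p-1) ≡ 1 (mod p) for prime p and gcd(a, p) = 1
Here p = 71, so 2^70 ≡ 1 (mod 71)
We can reduce the exponent: 220 mod 70 = 10
So 2^220 ≡ 2^10 (mod 71)
Computing: 2^10 mod 71 = 30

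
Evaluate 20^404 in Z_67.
Using Fermat: 20^{66} ≡ 1 (mod 67). 404 ≡ 8 (mod 66). So 20^{404} ≡ 20^{8} ≡ 16 (mod 67)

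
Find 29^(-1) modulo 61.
40

Using Extended Euclidean Algorithm:
gcd(29, 61) = 1
Bezout coefficients: 29 × -21 + 61 × 10 = 1
So 29 × -21 ≡ 1 (mod 61)
The inverse is -21 mod 61 = 40
Verification: 29 × 40 = 1160 = 19 × 61 + 1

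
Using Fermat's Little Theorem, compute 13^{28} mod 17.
1

By Fermat's Little Theorem, a^(p-1) ≡ 1 (mod p) for prime p and gcd(a, p) = 1
Here p = 17, so 13^16 ≡ 1 (mod 17)
We can reduce the exponent: 28 mod 16 = 12
So 13^28 ≡ 13^12 (mod 17)
Computing: 13^12 mod 17 = 1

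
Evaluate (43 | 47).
(43/47) = 43^{23} mod 47 = -1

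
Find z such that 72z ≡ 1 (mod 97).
72^(-1) ≡ 31 (mod 97). Verification: 72 × 31 = 2232 ≡ 1 (mod 97)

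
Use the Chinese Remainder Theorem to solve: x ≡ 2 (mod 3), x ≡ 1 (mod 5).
11

Using the Chinese Remainder Theorem:
M = product of moduli = 15
For equation 1: M_1 = 5, 5 ≡ 2 (mod 3), inverse of 5 mod 3 is 2 (check: 2 × 2 = 4 ≡ 1 (mod 3))
For equation 2: M_2 = 3, 3 ≡ 3 (mod 5), inverse of 3 mod 5 is 2 (check: 3 × 2 = 6 ≡ 1 (mod 5))
Combine: x ≡ Σ r_i×M_i×(M_i⁻¹ mod m_i) = 2×5×2 + 1×3×2 = 20 + 6 = 26
26 mod 15 = 11
x ≡ 11 (mod 15)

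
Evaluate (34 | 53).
(34/53) = 34^{26} mod 53 = -1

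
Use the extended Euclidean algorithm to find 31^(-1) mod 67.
Extended GCD: 31(13) + 67(-6) = 1. So 31^(-1) ≡ 13 ≡ 13 (mod 67). Verify: 31 × 13 = 403 ≡ 1 (mod 67)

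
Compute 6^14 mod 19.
Using repeated squaring. 14 = 8 + 4 + 2 (binary 1110). Repeated squaring mod 19: 6^1 ≡ 6; 6^2 ≡ 6² = 36 ≡ 17; 6^4 ≡ 17² = 289 ≡ 4; 6^8 ≡ 4² = 16 ≡ 16. Multiply: 6^14 = 6^8 × 6^4 × 6^2 ≡ 16 × 4 × 17 (mod 19): 16 × 4 = 64 ≡ 7; 7 × 17 = 119 ≡ 5. So 6^14 ≡ 5 (mod 19).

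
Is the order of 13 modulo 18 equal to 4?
No, the actual order is 3, not 4.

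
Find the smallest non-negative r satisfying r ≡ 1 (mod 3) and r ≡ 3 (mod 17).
M = 3 × 17 = 51. M₁ = 17, y₁ ≡ 2 (mod 3). M₂ = 3, y₂ ≡ 6 (mod 17). r = 1×17×2 + 3×3×6 ≡ 37 (mod 51)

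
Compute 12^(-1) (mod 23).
12^(-1) ≡ 2 (mod 23). Verification: 12 × 2 = 24 ≡ 1 (mod 23)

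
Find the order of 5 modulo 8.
Powers of 5 mod 8: 5^1≡5, 5^2≡1. Order = 2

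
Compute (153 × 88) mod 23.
9

(153 × 88) = 13464
13464 mod 23 = 9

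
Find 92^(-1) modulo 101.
56

Using Extended Euclidean Algorithm:
gcd(92, 101) = 1
Bezout coefficients: 92 × -45 + 101 × 41 = 1
So 92 × -45 ≡ 1 (mod 101)
The inverse is -45 mod 101 = 56
Verification: 92 × 56 = 5152 = 51 × 101 + 1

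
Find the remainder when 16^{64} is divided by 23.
By Fermat: 16^{22} ≡ 1 (mod 23). 64 = 2×22 + 20. So 16^{64} ≡ 16^{20} ≡ 8 (mod 23)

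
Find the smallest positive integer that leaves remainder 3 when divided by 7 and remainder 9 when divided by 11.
M = 7 × 11 = 77. M₁ = 11, y₁ ≡ 2 (mod 7). M₂ = 7, y₂ ≡ 8 (mod 11). m = 3×11×2 + 9×7×8 ≡ 31 (mod 77). The smallest positive such number is 31.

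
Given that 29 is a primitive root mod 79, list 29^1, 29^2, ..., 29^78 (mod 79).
g^1, g^2, ..., g^{78} mod 79: {29, 51, 57, 73, 63, 10, 53, 36, 17, 19, 77, 21, 56, 44, 12, 32, 59, 52, 7, 45, 41, 4, 37, 46, 70, 55, 15, 40, 54, 65, 68, 76, 71, 5, 66, 18, 48, 49, 78, 50, 28, 22, 6, 16, 69, 26, 43, 62, 60, 2, 58, 23, 35, 67, 47, 20, 27, 72, 34, 38, 75, 42, 33, 9, 24, 64, 39, 25, 14, 11, 3, 8, 74, 13, 61, 31, 30, 1}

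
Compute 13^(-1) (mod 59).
50

Using Extended Euclidean Algorithm:
gcd(13, 59) = 1
Bezout coefficients: 13 × -9 + 59 × 2 = 1
So 13 × -9 ≡ 1 (mod 59)
The inverse is -9 mod 59 = 50
Verification: 13 × 50 = 650 = 11 × 59 + 1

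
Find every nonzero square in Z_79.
QRs mod 79: {1, 2, 4, 5, 8, 9, 10, 11, 13, 16, 18, 19, 20, 21, 22, 23, 25, 26, 31, 32, 36, 38, 40, 42, 44, 45, 46, 49, 50, 51, 52, 55, 62, 64, 65, 67, 72, 73, 76}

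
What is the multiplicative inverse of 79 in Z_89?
80

Using Extended Euclidean Algorithm:
gcd(79, 89) = 1
Bezout coefficients: 79 × -9 + 89 × 8 = 1
So 79 × -9 ≡ 1 (mod 89)
The inverse is -9 mod 89 = 80
Verification: 79 × 80 = 6320 = 71 × 89 + 1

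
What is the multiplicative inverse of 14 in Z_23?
14^(-1) ≡ 5 (mod 23). Verification: 14 × 5 = 70 ≡ 1 (mod 23)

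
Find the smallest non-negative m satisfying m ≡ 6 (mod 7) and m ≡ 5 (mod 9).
M = 7 × 9 = 63. M₁ = 9, y₁ ≡ 4 (mod 7). M₂ = 7, y₂ ≡ 4 (mod 9). m = 6×9×4 + 5×7×4 ≡ 41 (mod 63)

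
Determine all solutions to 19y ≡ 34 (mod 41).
32

Since gcd(19, 41) = 1 divides 34, a solution exists.
Multiply both sides by the inverse of 19 mod 41:
  19^(-1) mod 41 = 13
  x ≡ 13 × 34 ≡ 442 ≡ 32 (mod 41)
Verification: 19 × 32 = 608 = 14 × 41 + 34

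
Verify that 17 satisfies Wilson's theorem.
(16)! mod 17 = 16. Since this equals -1 (mod 17), Wilson confirms 17 is prime.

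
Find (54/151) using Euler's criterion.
(54/151) = 54^{75} mod 151 = -1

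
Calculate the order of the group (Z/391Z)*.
352

Prime factorization: 391 = 17 × 23
Using the formula φ(n) = n × Π(1 - 1/p) for each prime factor p:
φ(391) = 391 × (1 - 1/17) × (1 - 1/23)
φ(391) = 352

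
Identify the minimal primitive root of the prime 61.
p - 1 = 60 has prime divisors 2, 3, 5. h is a primitive root mod 61 iff h^(60/q) ≢ 1 (mod 61) for each such q.
h = 2: 2^30 ≡ 60, 2^20 ≡ 47, 2^12 ≡ 9 (mod 61); none is 1, so 2 has order 60 and is a primitive root.
The smallest primitive root mod 61 is g = 2.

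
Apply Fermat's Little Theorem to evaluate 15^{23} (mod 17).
8

By Fermat's Little Theorem, a^(p-1) ≡ 1 (mod p) for prime p and gcd(a, p) = 1
Here p = 17, so 15^16 ≡ 1 (mod 17)
We can reduce the exponent: 23 mod 16 = 7
So 15^23 ≡ 15^7 (mod 17)
Computing: 15^7 mod 17 = 8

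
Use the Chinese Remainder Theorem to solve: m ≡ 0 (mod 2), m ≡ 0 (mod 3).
M = 2 × 3 = 6. M₁ = 3, y₁ ≡ 1 (mod 2). M₂ = 2, y₂ ≡ 2 (mod 3). m = 0×3×1 + 0×2×2 ≡ 0 (mod 6)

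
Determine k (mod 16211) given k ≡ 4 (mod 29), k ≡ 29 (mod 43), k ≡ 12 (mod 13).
13402

Using the Chinese Remainder Theorem:
M = product of moduli = 16211
For equation 1: M_1 = 559, 559 ≡ 8 (mod 29), inverse of 559 mod 29 is 11 (check: 8 × 11 = 88 ≡ 1 (mod 29))
For equation 2: M_2 = 377, 377 ≡ 33 (mod 43), inverse of 377 mod 43 is 30 (check: 33 × 30 = 990 ≡ 1 (mod 43))
For equation 3: M_3 = 1247, 1247 ≡ 12 (mod 13), inverse of 1247 mod 13 is 12 (check: 12 × 12 = 144 ≡ 1 (mod 13))
Combine: k ≡ Σ r_i×M_i×(M_i⁻¹ mod m_i) = 4×559×11 + 29×377×30 + 12×1247×12 = 24596 + 327990 + 179568 = 532154
532154 mod 16211 = 13402
k ≡ 13402 (mod 16211)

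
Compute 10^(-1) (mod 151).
10^(-1) ≡ 136 (mod 151). Verification: 10 × 136 = 1360 ≡ 1 (mod 151)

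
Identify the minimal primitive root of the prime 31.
p - 1 = 30 has prime divisors 2, 3, 5. h is a primitive root mod 31 iff h^(30/q) ≢ 1 (mod 31) for each such q.
h = 2: 2^15 ≡ 1, 2^10 ≡ 1, 2^6 ≡ 2 (mod 31); 2^15 ≡ 1, so not a primitive root.
h = 3: 3^15 ≡ 30, 3^10 ≡ 25, 3^6 ≡ 16 (mod 31); none is 1, so 3 has order 30 and is a primitive root.
The smallest primitive root mod 31 is g = 3.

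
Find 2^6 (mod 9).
6 = 4 + 2 (binary 110). Repeated squaring mod 9: 2^1 ≡ 2; 2^2 ≡ 2² = 4 ≡ 4; 2^4 ≡ 4² = 16 ≡ 7. Multiply: 2^6 = 2^4 × 2^2 ≡ 7 × 4 (mod 9): 7 × 4 = 28 ≡ 1. So 2^6 ≡ 1 (mod 9).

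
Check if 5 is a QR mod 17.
By Euler's criterion: 5^{8} ≡ 16 (mod 17). Since this equals -1 (≡ 16), 5 is not a QR.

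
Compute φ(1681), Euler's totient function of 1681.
1640

Prime factorization: 1681 = 41^2
Using the formula φ(n) = n × Π(1 - 1/p) for each prime factor p:
φ(1681) = 1681 × (1 - 1/41)
φ(1681) = 1640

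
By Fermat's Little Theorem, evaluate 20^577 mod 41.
By Fermat: 20^{40} ≡ 1 (mod 41). 577 ≡ 17 (mod 40). So 20^{577} ≡ 20^{17} ≡ 33 (mod 41)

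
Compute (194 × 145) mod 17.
12

(194 × 145) = 28130
28130 mod 17 = 12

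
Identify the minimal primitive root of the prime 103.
p - 1 = 102 has prime divisors 2, 3, 17. h is a primitive root mod 103 iff h^(102/q) ≢ 1 (mod 103) for each such q.
h = 2: 2^51 ≡ 1, 2^34 ≡ 46, 2^6 ≡ 64 (mod 103); 2^51 ≡ 1, so not a primitive root.
h = 3: 3^51 ≡ 102, 3^34 ≡ 1, 3^6 ≡ 8 (mod 103); 3^34 ≡ 1, so not a primitive root.
h = 4: 4^51 ≡ 1, 4^34 ≡ 56, 4^6 ≡ 79 (mod 103); 4^51 ≡ 1, so not a primitive root.
h = 5: 5^51 ≡ 102, 5^34 ≡ 56, 5^6 ≡ 72 (mod 103); none is 1, so 5 has order 102 and is a primitive root.
The smallest primitive root mod 103 is g = 5.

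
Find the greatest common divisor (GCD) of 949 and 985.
1

Using the Euclidean algorithm:
949 = 0 × 985 + 949
985 = 1 × 949 + 36
949 = 26 × 36 + 13
36 = 2 × 13 + 10
13 = 1 × 10 + 3
10 = 3 × 3 + 1
3 = 3 × 1 + 0

GCD(949, 985) = 1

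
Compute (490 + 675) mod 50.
15

(490 + 675) = 1165
1165 mod 50 = 15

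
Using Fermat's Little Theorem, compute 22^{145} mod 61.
13

By Fermat's Little Theorem, a^(p-1) ≡ 1 (mod p) for prime p and gcd(a, p) = 1
Here p = 61, so 22^60 ≡ 1 (mod 61)
We can reduce the exponent: 145 mod 60 = 25
So 22^145 ≡ 22^25 (mod 61)
Computing: 22^25 mod 61 = 13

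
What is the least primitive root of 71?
7

A primitive root g modulo p has order p-1 = 70
Prime divisors of 70: [2, 5, 7]
g is a primitive root iff g^(70/q) ≢ 1 (mod 71) for each prime divisor q
Testing small values:
  g = 2: 2^35 ≡ 1, 2^14 ≡ 54, 2^10 ≡ 30 (mod 71) → 2^35 ≡ 1, not primitive root
  g = 3: 3^35 ≡ 1, 3^14 ≡ 54, 3^10 ≡ 48 (mod 71) → 3^35 ≡ 1, not primitive root
  g = 4: 4^35 ≡ 1, 4^14 ≡ 5, 4^10 ≡ 48 (mod 71) → 4^35 ≡ 1, not primitive root
  g = 5: 5^35 ≡ 1, 5^14 ≡ 57, 5^10 ≡ 1 (mod 71) → 5^35 ≡ 1, not primitive root
  g = 6: 6^35 ≡ 1, 6^14 ≡ 5, 6^10 ≡ 20 (mod 71) → 6^35 ≡ 1, not primitive root
  g = 7: 7^35 ≡ 70, 7^14 ≡ 54, 7^10 ≡ 45 (mod 71) → none is 1, primitive root!
The smallest primitive root is 7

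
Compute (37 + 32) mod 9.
6

(37 + 32) = 69
69 mod 9 = 6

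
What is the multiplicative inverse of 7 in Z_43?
37

Using Extended Euclidean Algorithm:
gcd(7, 43) = 1
Bezout coefficients: 7 × -6 + 43 × 1 = 1
So 7 × -6 ≡ 1 (mod 43)
The inverse is -6 mod 43 = 37
Verification: 7 × 37 = 259 = 6 × 43 + 1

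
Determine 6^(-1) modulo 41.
6^(-1) ≡ 7 (mod 41). Verification: 6 × 7 = 42 ≡ 1 (mod 41)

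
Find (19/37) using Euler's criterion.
(19/37) = 19^{18} mod 37 = -1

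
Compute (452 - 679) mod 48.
13

(452 - 679) = -227
-227 mod 48 = 13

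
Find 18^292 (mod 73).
Using Fermat: 18^{72} ≡ 1 (mod 73). 292 ≡ 4 (mod 72). So 18^{292} ≡ 18^{4} ≡ 2 (mod 73)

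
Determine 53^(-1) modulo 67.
53^(-1) ≡ 43 (mod 67). Verification: 53 × 43 = 2279 ≡ 1 (mod 67)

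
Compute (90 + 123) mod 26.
5

(90 + 123) = 213
213 mod 26 = 5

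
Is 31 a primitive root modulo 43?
p - 1 = 42 has prime divisors 2, 3, 7. Check 31^(42/q) mod 43 for each: 31^(42/2) = 31^21 ≡ 1, 31^(42/3) = 31^14 ≡ 36, 31^(42/7) = 31^6 ≡ 21 (mod 43). Since 31^21 ≡ 1 (mod 43), the order of 31 divides 21 (in fact the order is 21) ≠ 42, so it is not a primitive root.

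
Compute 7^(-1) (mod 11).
7^(-1) ≡ 8 (mod 11). Verification: 7 × 8 = 56 ≡ 1 (mod 11)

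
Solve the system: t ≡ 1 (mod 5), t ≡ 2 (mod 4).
M = 5 × 4 = 20. M₁ = 4, y₁ ≡ 4 (mod 5). M₂ = 5, y₂ ≡ 1 (mod 4). t = 1×4×4 + 2×5×1 ≡ 6 (mod 20)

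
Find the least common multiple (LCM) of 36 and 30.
180

First find GCD(36, 30) using the Euclidean algorithm:
36 = 1 × 30 + 6
30 = 5 × 6 + 0
GCD(36, 30) = 6

LCM formula: LCM(a, b) = (a × b) / GCD(a, b)
LCM(36, 30) = (36 × 30) / 6
LCM(36, 30) = 1080 / 6
LCM(36, 30) = 180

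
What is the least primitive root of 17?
3

A primitive root g modulo p has order p-1 = 16
Prime divisors of 16: [2]
g is a primitive root iff g^(16/q) ≢ 1 (mod 17) for each prime divisor q
Testing small values:
  g = 2: 2^8 ≡ 1 (mod 17) → 2^8 ≡ 1, not primitive root
  g = 3: 3^8 ≡ 16 (mod 17) → none is 1, primitive root!
The smallest primitive root is 3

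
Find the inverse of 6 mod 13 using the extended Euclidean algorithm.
Extended GCD: 6(-2) + 13(1) = 1. So 6^(-1) ≡ 11 ≡ 11 (mod 13). Verify: 6 × 11 = 66 ≡ 1 (mod 13)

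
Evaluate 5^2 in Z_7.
2 = 2 (binary 10). Repeated squaring mod 7: 5^1 ≡ 5; 5^2 ≡ 5² = 25 ≡ 4. So 5^2 ≡ 4 (mod 7).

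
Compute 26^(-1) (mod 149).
26^(-1) ≡ 86 (mod 149). Verification: 26 × 86 = 2236 ≡ 1 (mod 149)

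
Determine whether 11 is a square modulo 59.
By Euler's criterion: 11^{29} ≡ 58 (mod 59). Since this equals -1 (≡ 58), 11 is not a QR.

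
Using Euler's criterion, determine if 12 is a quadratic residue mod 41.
By Euler's criterion: 12^{20} ≡ 40 (mod 41). Since this equals -1 (≡ 40), 12 is not a QR.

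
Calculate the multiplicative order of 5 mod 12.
Powers of 5 mod 12: 5^1≡5, 5^2≡1. Order = 2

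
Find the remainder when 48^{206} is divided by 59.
By Fermat: 48^{58} ≡ 1 (mod 59). 206 = 3×58 + 32. So 48^{206} ≡ 48^{32} ≡ 26 (mod 59)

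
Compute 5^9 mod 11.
9 = 8 + 1 (binary 1001). Repeated squaring mod 11: 5^1 ≡ 5; 5^2 ≡ 5² = 25 ≡ 3; 5^4 ≡ 3² = 9 ≡ 9; 5^8 ≡ 9² = 81 ≡ 4. Multiply: 5^9 = 5^8 × 5^1 ≡ 4 × 5 (mod 11): 4 × 5 = 20 ≡ 9. So 5^9 ≡ 9 (mod 11).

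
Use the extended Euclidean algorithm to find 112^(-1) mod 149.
Extended GCD: 112(4) + 149(-3) = 1. So 112^(-1) ≡ 4 ≡ 4 (mod 149). Verify: 112 × 4 = 448 ≡ 1 (mod 149)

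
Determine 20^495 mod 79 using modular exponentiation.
Using Fermat: 20^{78} ≡ 1 (mod 79). 495 ≡ 27 (mod 78). So 20^{495} ≡ 20^{27} ≡ 65 (mod 79)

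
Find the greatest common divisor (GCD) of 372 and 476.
4

Using the Euclidean algorithm:
372 = 0 × 476 + 372
476 = 1 × 372 + 104
372 = 3 × 104 + 60
104 = 1 × 60 + 44
60 = 1 × 44 + 16
44 = 2 × 16 + 12
16 = 1 × 12 + 4
12 = 3 × 4 + 0

GCD(372, 476) = 4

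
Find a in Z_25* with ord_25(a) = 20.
2 has order 20 mod 25 since 2^{20} ≡ 1 (mod 25) and no smaller power works.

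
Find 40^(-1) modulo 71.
16

Using Extended Euclidean Algorithm:
gcd(40, 71) = 1
Bezout coefficients: 40 × 16 + 71 × -9 = 1
So 40 × 16 ≡ 1 (mod 71)
The inverse is 16 mod 71 = 16
Verification: 40 × 16 = 640 = 9 × 71 + 1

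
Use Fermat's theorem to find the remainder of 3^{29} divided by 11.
4

By Fermat's Little Theorem, a^(p-1) ≡ 1 (mod p) for prime p and gcd(a, p) = 1
Here p = 11, so 3^10 ≡ 1 (mod 11)
We can reduce the exponent: 29 mod 10 = 9
So 3^29 ≡ 3^9 (mod 11)
Computing: 3^9 mod 11 = 4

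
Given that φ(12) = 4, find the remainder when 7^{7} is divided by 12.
By Euler: 7^{4} ≡ 1 (mod 12) since gcd(7, 12) = 1. 7 = 1×4 + 3. So 7^{7} ≡ 7^{3} ≡ 7 (mod 12)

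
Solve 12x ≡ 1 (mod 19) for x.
12^(-1) ≡ 8 (mod 19). Verification: 12 × 8 = 96 ≡ 1 (mod 19)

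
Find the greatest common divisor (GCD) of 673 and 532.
1

Using the Euclidean algorithm:
673 = 1 × 532 + 141
532 = 3 × 141 + 109
141 = 1 × 109 + 32
109 = 3 × 32 + 13
32 = 2 × 13 + 6
13 = 2 × 6 + 1
6 = 6 × 1 + 0

GCD(673, 532) = 1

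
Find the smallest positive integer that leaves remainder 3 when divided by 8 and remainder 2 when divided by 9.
M = 8 × 9 = 72. M₁ = 9, y₁ ≡ 1 (mod 8). M₂ = 8, y₂ ≡ 8 (mod 9). n = 3×9×1 + 2×8×8 ≡ 11 (mod 72). The smallest positive such number is 11.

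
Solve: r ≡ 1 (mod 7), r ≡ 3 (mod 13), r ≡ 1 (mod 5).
M = 7 × 13 × 5 = 455. M₁ = 65, y₁ ≡ 4 (mod 7). M₂ = 35, y₂ ≡ 3 (mod 13). M₃ = 91, y₃ ≡ 1 (mod 5). r = 1×65×4 + 3×35×3 + 1×91×1 ≡ 211 (mod 455)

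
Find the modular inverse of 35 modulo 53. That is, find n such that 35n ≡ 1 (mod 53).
50

Using Extended Euclidean Algorithm:
gcd(35, 53) = 1
Bezout coefficients: 35 × -3 + 53 × 2 = 1
So 35 × -3 ≡ 1 (mod 53)
The inverse is -3 mod 53 = 50
Verification: 35 × 50 = 1750 = 33 × 53 + 1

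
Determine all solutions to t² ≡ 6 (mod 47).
The square roots of 6 mod 47 are 37 and 10. Verify: 37² = 1369 ≡ 6 (mod 47)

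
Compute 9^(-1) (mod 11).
9^(-1) ≡ 5 (mod 11). Verification: 9 × 5 = 45 ≡ 1 (mod 11)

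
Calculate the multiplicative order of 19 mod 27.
Powers of 19 mod 27: 19^1≡19, 19^2≡10, 19^3≡1. Order = 3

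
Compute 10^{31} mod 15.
10

Using successive squaring:
Binary expansion of 31: 11111
Powers of 10 mod 15 (each is the square of the previous):
  10^1 ≡ 10 (mod 15)
  10^2 ≡ 10² = 100 ≡ 10 (mod 15)
  10^4 ≡ 10² = 100 ≡ 10 (mod 15)
  10^8 ≡ 10² = 100 ≡ 10 (mod 15)
  10^16 ≡ 10² = 100 ≡ 10 (mod 15)
31 = 16 + 8 + 4 + 2 + 1, so 10^31 = 10^16 × 10^8 × 10^4 × 10^2 × 10^1 ≡ 10 × 10 × 10 × 10 × 10 (mod 15)
Multiplying step by step:
  10 × 10 = 100 ≡ 10 (mod 15)
  10 × 10 = 100 ≡ 10 (mod 15)
  10 × 10 = 100 ≡ 10 (mod 15)
  10 × 10 = 100 ≡ 10 (mod 15)
Result: 10^31 ≡ 10 (mod 15)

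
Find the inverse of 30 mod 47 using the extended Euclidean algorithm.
Extended GCD: 30(11) + 47(-7) = 1. So 30^(-1) ≡ 11 ≡ 11 (mod 47). Verify: 30 × 11 = 330 ≡ 1 (mod 47)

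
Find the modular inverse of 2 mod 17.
2^(-1) ≡ 9 (mod 17). Verification: 2 × 9 = 18 ≡ 1 (mod 17)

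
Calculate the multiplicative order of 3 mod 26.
Powers of 3 mod 26: 3^1≡3, 3^2≡9, 3^3≡1. Order = 3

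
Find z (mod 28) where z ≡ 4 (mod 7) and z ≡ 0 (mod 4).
M = 7 × 4 = 28. M₁ = 4, y₁ ≡ 2 (mod 7). M₂ = 7, y₂ ≡ 3 (mod 4). z = 4×4×2 + 0×7×3 ≡ 4 (mod 28)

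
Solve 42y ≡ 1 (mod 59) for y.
52

Using Extended Euclidean Algorithm:
gcd(42, 59) = 1
Bezout coefficients: 42 × -7 + 59 × 5 = 1
So 42 × -7 ≡ 1 (mod 59)
The inverse is -7 mod 59 = 52
Verification: 42 × 52 = 2184 = 37 × 59 + 1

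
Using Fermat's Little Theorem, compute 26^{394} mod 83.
36

By Fermat's Little Theorem, a^(p-1) ≡ 1 (mod p) for prime p and gcd(a, p) = 1
Here p = 83, so 26^82 ≡ 1 (mod 83)
We can reduce the exponent: 394 mod 82 = 66
So 26^394 ≡ 26^66 (mod 83)
Computing: 26^66 mod 83 = 36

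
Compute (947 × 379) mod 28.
9

(947 × 379) = 358913
358913 mod 28 = 9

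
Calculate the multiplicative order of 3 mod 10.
Powers of 3 mod 10: 3^1≡3, 3^2≡9, 3^3≡7, 3^4≡1. Order = 4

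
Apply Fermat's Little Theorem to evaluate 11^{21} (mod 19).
1

By Fermat's Little Theorem, a^(p-1) ≡ 1 (mod p) for prime p and gcd(a, p) = 1
Here p = 19, so 11^18 ≡ 1 (mod 19)
We can reduce the exponent: 21 mod 18 = 3
So 11^21 ≡ 11^3 (mod 19)
Computing: 11^3 mod 19 = 1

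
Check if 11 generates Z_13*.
p - 1 = 12 has prime divisors 2, 3. Check 11^(12/q) mod 13 for each: 11^(12/2) = 11^6 ≡ 12, 11^(12/3) = 11^4 ≡ 3 (mod 13). None of these is 1, so 11 has order 12 = φ(13), so it is a primitive root mod 13.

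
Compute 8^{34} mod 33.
4

Using successive squaring:
Binary expansion of 34: 100010
Powers of 8 mod 33 (each is the square of the previous):
  8^1 ≡ 8 (mod 33)
  8^2 ≡ 8² = 64 ≡ 31 (mod 33)
  8^4 ≡ 31² = 961 ≡ 4 (mod 33)
  8^8 ≡ 4² = 16 ≡ 16 (mod 33)
  8^16 ≡ 16² = 256 ≡ 25 (mod 33)
  8^32 ≡ 25² = 625 ≡ 31 (mod 33)
34 = 32 + 2, so 8^34 = 8^32 × 8^2 ≡ 31 × 31 (mod 33)
Multiplying step by step:
  31 × 31 = 961 ≡ 4 (mod 33)
Result: 8^34 ≡ 4 (mod 33)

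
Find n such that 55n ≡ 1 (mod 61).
55^(-1) ≡ 10 (mod 61). Verification: 55 × 10 = 550 ≡ 1 (mod 61)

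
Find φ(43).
42

Prime factorization: 43 = 43
Using the formula φ(n) = n × Π(1 - 1/p) for each prime factor p:
φ(43) = 43 × (1 - 1/43)
φ(43) = 42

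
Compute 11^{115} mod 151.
38

Using successive squaring:
Binary expansion of 115: 1110011
Powers of 11 mod 151 (each is the square of the previous):
  11^1 ≡ 11 (mod 151)
  11^2 ≡ 11² = 121 ≡ 121 (mod 151)
  11^4 ≡ 121² = 14641 ≡ 145 (mod 151)
  11^8 ≡ 145² = 21025 ≡ 36 (mod 151)
  11^16 ≡ 36² = 1296 ≡ 88 (mod 151)
  11^32 ≡ 88² = 7744 ≡ 43 (mod 151)
  11^64 ≡ 43² = 1849 ≡ 37 (mod 151)
115 = 64 + 32 + 16 + 2 + 1, so 11^115 = 11^64 × 11^32 × 11^16 × 11^2 × 11^1 ≡ 37 × 43 × 88 × 121 × 11 (mod 151)
Multiplying step by step:
  37 × 43 = 1591 ≡ 81 (mod 151)
  81 × 88 = 7128 ≡ 31 (mod 151)
  31 × 121 = 3751 ≡ 127 (mod 151)
  127 × 11 = 1397 ≡ 38 (mod 151)
Result: 11^115 ≡ 38 (mod 151)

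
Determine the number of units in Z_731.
672

Prime factorization: 731 = 17 × 43
Using the formula φ(n) = n × Π(1 - 1/p) for each prime factor p:
φ(731) = 731 × (1 - 1/17) × (1 - 1/43)
φ(731) = 672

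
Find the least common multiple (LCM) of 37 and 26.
962

First find GCD(37, 26) using the Euclidean algorithm:
37 = 1 × 26 + 11
26 = 2 × 11 + 4
11 = 2 × 4 + 3
4 = 1 × 3 + 1
3 = 3 × 1 + 0
GCD(37, 26) = 1

LCM formula: LCM(a, b) = (a × b) / GCD(a, b)
LCM(37, 26) = (37 × 26) / 1
LCM(37, 26) = 962 / 1
LCM(37, 26) = 962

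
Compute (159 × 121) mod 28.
3

(159 × 121) = 19239
19239 mod 28 = 3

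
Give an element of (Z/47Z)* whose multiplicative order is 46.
5 has order 46 mod 47 since 5^{46} ≡ 1 (mod 47) and no smaller power works.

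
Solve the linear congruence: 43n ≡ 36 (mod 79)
78

Since gcd(43, 79) = 1 divides 36, a solution exists.
Multiply both sides by the inverse of 43 mod 79:
  43^(-1) mod 79 = 68
  x ≡ 68 × 36 ≡ 2448 ≡ 78 (mod 79)
Verification: 43 × 78 = 3354 = 42 × 79 + 36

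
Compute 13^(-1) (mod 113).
87

Using Extended Euclidean Algorithm:
gcd(13, 113) = 1
Bezout coefficients: 13 × -26 + 113 × 3 = 1
So 13 × -26 ≡ 1 (mod 113)
The inverse is -26 mod 113 = 87
Verification: 13 × 87 = 1131 = 10 × 113 + 1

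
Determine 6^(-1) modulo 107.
6^(-1) ≡ 18 (mod 107). Verification: 6 × 18 = 108 ≡ 1 (mod 107)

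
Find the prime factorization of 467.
467

Divide by primes starting from smallest:
467 ÷ 467 = 1

467 = 467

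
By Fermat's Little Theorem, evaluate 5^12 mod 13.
By Fermat's Little Theorem, 5^{12} ≡ 1 (mod 13) since 13 is prime and gcd(5, 13) = 1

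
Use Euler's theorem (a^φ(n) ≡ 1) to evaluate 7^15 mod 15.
By Euler: 7^{8} ≡ 1 (mod 15) since gcd(7, 15) = 1. 15 = 1×8 + 7. So 7^{15} ≡ 7^{7} ≡ 13 (mod 15)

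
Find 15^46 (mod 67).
Using repeated squaring. 46 = 32 + 8 + 4 + 2 (binary 101110). Repeated squaring mod 67: 15^1 ≡ 15; 15^2 ≡ 15² = 225 ≡ 24; 15^4 ≡ 24² = 576 ≡ 40; 15^8 ≡ 40² = 1600 ≡ 59; 15^16 ≡ 59² = 3481 ≡ 64; 15^32 ≡ 64² = 4096 ≡ 9. Multiply: 15^46 = 15^32 × 15^8 × 15^4 × 15^2 ≡ 9 × 59 × 40 × 24 (mod 67): 9 × 59 = 531 ≡ 62; 62 × 40 = 2480 ≡ 1; 1 × 24 = 24 ≡ 24. So 15^46 ≡ 24 (mod 67).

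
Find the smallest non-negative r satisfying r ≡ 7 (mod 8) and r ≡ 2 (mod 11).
M = 8 × 11 = 88. M₁ = 11, y₁ ≡ 3 (mod 8). M₂ = 8, y₂ ≡ 7 (mod 11). r = 7×11×3 + 2×8×7 ≡ 79 (mod 88)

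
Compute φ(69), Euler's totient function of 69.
44

Prime factorization: 69 = 3 × 23
Using the formula φ(n) = n × Π(1 - 1/p) for each prime factor p:
φ(69) = 69 × (1 - 1/3) × (1 - 1/23)
φ(69) = 44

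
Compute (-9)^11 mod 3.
Using repeated squaring. (-9) ≡ 0 (mod 3). 11 = 8 + 2 + 1 (binary 1011). Repeated squaring mod 3: 0^1 ≡ 0; 0^2 ≡ 0² = 0 ≡ 0; 0^4 ≡ 0² = 0 ≡ 0; 0^8 ≡ 0² = 0 ≡ 0. Multiply: (-9)^11 ≡ 0^8 × 0^2 × 0^1 ≡ 0 × 0 × 0 (mod 3): 0 × 0 = 0 ≡ 0; 0 × 0 = 0 ≡ 0. So (-9)^11 ≡ 0 (mod 3).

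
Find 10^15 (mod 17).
Using repeated squaring. 15 = 8 + 4 + 2 + 1 (binary 1111). Repeated squaring mod 17: 10^1 ≡ 10; 10^2 ≡ 10² = 100 ≡ 15; 10^4 ≡ 15² = 225 ≡ 4; 10^8 ≡ 4² = 16 ≡ 16. Multiply: 10^15 = 10^8 × 10^4 × 10^2 × 10^1 ≡ 16 × 4 × 15 × 10 (mod 17): 16 × 4 = 64 ≡ 13; 13 × 15 = 195 ≡ 8; 8 × 10 = 80 ≡ 12. So 10^15 ≡ 12 (mod 17).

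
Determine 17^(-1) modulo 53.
17^(-1) ≡ 25 (mod 53). Verification: 17 × 25 = 425 ≡ 1 (mod 53)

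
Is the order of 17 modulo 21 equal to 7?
No, the actual order is 6, not 7.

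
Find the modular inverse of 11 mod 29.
11^(-1) ≡ 8 (mod 29). Verification: 11 × 8 = 88 ≡ 1 (mod 29)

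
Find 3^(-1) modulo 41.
14

Using Extended Euclidean Algorithm:
gcd(3, 41) = 1
Bezout coefficients: 3 × 14 + 41 × -1 = 1
So 3 × 14 ≡ 1 (mod 41)
The inverse is 14 mod 41 = 14
Verification: 3 × 14 = 42 = 1 × 41 + 1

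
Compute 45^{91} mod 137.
110

Using successive squaring:
Binary expansion of 91: 1011011
Powers of 45 mod 137 (each is the square of the previous):
  45^1 ≡ 45 (mod 137)
  45^2 ≡ 45² = 2025 ≡ 107 (mod 137)
  45^4 ≡ 107² = 11449 ≡ 78 (mod 137)
  45^8 ≡ 78² = 6084 ≡ 56 (mod 137)
  45^16 ≡ 56² = 3136 ≡ 122 (mod 137)
  45^32 ≡ 122² = 14884 ≡ 88 (mod 137)
  45^64 ≡ 88² = 7744 ≡ 72 (mod 137)
91 = 64 + 16 + 8 + 2 + 1, so 45^91 = 45^64 × 45^16 × 45^8 × 45^2 × 45^1 ≡ 72 × 122 × 56 × 107 × 45 (mod 137)
Multiplying step by step:
  72 × 122 = 8784 ≡ 16 (mod 137)
  16 × 56 = 896 ≡ 74 (mod 137)
  74 × 107 = 7918 ≡ 109 (mod 137)
  109 × 45 = 4905 ≡ 110 (mod 137)
Result: 45^91 ≡ 110 (mod 137)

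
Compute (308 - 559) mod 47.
31

(308 - 559) = -251
-251 mod 47 = 31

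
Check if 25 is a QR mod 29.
By Euler's criterion: 25^{14} ≡ 1 (mod 29). Since this equals 1, 25 is a QR.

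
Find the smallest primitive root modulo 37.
2

A primitive root g modulo p has order p-1 = 36
Prime divisors of 36: [2, 3]
g is a primitive root iff g^(36/q) ≢ 1 (mod 37) for each prime divisor q
Testing small values:
  g = 2: 2^18 ≡ 36, 2^12 ≡ 26 (mod 37) → none is 1, primitive root!
The smallest primitive root is 2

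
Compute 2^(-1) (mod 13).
7

Using Extended Euclidean Algorithm:
gcd(2, 13) = 1
Bezout coefficients: 2 × -6 + 13 × 1 = 1
So 2 × -6 ≡ 1 (mod 13)
The inverse is -6 mod 13 = 7
Verification: 2 × 7 = 14 = 1 × 13 + 1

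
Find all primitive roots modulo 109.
Primitive roots mod 109: {6, 10, 11, 13, 14, 18, 24, 30, 37, 39, 40, 42, 44, 47, 50, 51, 52, 53, 56, 57, 58, 59, 62, 65, 67, 69, 70, 72, 79, 85, 91, 95, 96, 98, 99, 103}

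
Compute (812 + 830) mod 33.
25

(812 + 830) = 1642
1642 mod 33 = 25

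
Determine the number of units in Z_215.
168

Prime factorization: 215 = 5 × 43
Using the formula φ(n) = n × Π(1 - 1/p) for each prime factor p:
φ(215) = 215 × (1 - 1/5) × (1 - 1/43)
φ(215) = 168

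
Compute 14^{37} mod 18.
14

Using successive squaring:
Binary expansion of 37: 100101
Powers of 14 mod 18 (each is the square of the previous):
  14^1 ≡ 14 (mod 18)
  14^2 ≡ 14² = 196 ≡ 16 (mod 18)
  14^4 ≡ 16² = 256 ≡ 4 (mod 18)
  14^8 ≡ 4² = 16 ≡ 16 (mod 18)
  14^16 ≡ 16² = 256 ≡ 4 (mod 18)
  14^32 ≡ 4² = 16 ≡ 16 (mod 18)
37 = 32 + 4 + 1, so 14^37 = 14^32 × 14^4 × 14^1 ≡ 16 × 4 × 14 (mod 18)
Multiplying step by step:
  16 × 4 = 64 ≡ 10 (mod 18)
  10 × 14 = 140 ≡ 14 (mod 18)
Result: 14^37 ≡ 14 (mod 18)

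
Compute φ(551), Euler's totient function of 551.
504

Prime factorization: 551 = 19 × 29
Using the formula φ(n) = n × Π(1 - 1/p) for each prime factor p:
φ(551) = 551 × (1 - 1/19) × (1 - 1/29)
φ(551) = 504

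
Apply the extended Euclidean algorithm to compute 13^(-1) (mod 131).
Extended GCD: 13(-10) + 131(1) = 1. So 13^(-1) ≡ 121 ≡ 121 (mod 131). Verify: 13 × 121 = 1573 ≡ 1 (mod 131)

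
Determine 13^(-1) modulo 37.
13^(-1) ≡ 20 (mod 37). Verification: 13 × 20 = 260 ≡ 1 (mod 37)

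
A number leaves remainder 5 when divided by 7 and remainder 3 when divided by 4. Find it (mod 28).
M = 7 × 4 = 28. M₁ = 4, y₁ ≡ 2 (mod 7). M₂ = 7, y₂ ≡ 3 (mod 4). x = 5×4×2 + 3×7×3 ≡ 19 (mod 28)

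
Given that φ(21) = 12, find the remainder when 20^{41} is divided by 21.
By Euler: 20^{12} ≡ 1 (mod 21) since gcd(20, 21) = 1. 41 = 3×12 + 5. So 20^{41} ≡ 20^{5} ≡ 20 (mod 21)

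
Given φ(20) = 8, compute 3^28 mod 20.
By Euler: 3^{8} ≡ 1 (mod 20) since gcd(3, 20) = 1. 28 = 3×8 + 4. So 3^{28} ≡ 3^{4} ≡ 1 (mod 20)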